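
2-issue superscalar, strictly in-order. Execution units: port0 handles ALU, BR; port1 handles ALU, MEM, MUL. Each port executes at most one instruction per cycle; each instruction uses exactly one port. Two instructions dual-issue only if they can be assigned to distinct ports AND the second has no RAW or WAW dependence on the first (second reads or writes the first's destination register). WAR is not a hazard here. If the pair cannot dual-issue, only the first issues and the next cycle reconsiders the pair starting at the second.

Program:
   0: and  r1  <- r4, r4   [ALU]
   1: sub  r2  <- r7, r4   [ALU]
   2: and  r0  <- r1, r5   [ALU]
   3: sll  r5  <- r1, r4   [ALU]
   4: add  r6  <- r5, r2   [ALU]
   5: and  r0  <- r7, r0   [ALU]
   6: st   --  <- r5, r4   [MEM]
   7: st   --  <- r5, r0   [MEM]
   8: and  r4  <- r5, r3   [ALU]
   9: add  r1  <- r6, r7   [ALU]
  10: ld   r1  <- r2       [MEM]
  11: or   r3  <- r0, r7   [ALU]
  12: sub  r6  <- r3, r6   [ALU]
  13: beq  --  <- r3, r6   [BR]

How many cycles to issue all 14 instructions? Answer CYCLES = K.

CYCLES = 9

  cy0 -> i0/i1 (and.ALU;sub.ALU) 2-wide
  cy1 -> i2/i3 (and.ALU;sll.ALU) 2-wide
  cy2 -> i4/i5 (add.ALU;and.ALU) 2-wide
  cy3 -> i6 (st.MEM) no-port MEM/MEM
  cy4 -> i7/i8 (st.MEM;and.ALU) 2-wide
  cy5 -> i9 (add.ALU) WAW r1
  cy6 -> i10/i11 (ld.MEM;or.ALU) 2-wide
  cy7 -> i12 (sub.ALU) RAW r6
  cy8 -> i13 (beq.BR) tail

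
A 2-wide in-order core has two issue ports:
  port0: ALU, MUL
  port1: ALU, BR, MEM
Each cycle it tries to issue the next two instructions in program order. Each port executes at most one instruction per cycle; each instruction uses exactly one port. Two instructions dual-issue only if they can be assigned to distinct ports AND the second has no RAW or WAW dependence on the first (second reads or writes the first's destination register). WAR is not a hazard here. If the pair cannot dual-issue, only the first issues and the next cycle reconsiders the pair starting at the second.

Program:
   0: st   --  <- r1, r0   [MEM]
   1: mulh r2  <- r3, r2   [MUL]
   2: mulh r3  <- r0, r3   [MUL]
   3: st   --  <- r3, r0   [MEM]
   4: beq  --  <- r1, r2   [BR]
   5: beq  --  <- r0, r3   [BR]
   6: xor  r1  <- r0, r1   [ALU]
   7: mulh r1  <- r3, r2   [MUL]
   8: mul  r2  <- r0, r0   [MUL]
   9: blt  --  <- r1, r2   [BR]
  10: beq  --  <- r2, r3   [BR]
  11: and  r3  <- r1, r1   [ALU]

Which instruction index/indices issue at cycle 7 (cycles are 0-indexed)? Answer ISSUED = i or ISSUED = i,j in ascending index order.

ISSUED = 9

#0 head=0: st/mulh i0,i1 dual
#1 head=2: mulh i2 RAW r3
#2 head=3: st i3 no-port MEM/BR
#3 head=4: beq i4 no-port BR/BR
#4 head=5: beq/xor i5,i6 dual
#5 head=7: mulh i7 no-port MUL/MUL
#6 head=8: mul i8 RAW r2
#7 head=9: blt i9 no-port BR/BR
#8 head=10: beq/and i10,i11 dual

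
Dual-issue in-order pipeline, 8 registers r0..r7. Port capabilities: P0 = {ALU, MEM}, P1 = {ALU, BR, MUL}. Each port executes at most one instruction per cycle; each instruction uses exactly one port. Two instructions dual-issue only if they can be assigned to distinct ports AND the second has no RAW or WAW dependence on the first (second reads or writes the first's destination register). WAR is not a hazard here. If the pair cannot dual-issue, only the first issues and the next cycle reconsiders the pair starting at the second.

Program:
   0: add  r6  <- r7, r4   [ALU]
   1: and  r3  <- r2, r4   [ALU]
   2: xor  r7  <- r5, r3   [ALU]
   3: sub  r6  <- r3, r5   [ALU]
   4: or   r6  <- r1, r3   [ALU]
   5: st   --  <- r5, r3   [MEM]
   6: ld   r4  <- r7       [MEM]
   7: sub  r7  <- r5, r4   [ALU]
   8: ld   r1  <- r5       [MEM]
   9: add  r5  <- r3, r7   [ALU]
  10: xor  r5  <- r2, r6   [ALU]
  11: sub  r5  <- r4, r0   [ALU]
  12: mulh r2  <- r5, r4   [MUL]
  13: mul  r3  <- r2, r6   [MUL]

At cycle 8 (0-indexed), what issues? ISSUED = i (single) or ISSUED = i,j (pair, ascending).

[0] i0/i1  add and  -- dual
[1] i2/i3  xor sub  -- dual
[2] i4/i5  or st  -- dual
[3] i6  ld  -- RAW r4
[4] i7/i8  sub ld  -- dual
[5] i9  add  -- WAW r5
[6] i10  xor  -- WAW r5
[7] i11  sub  -- RAW r5
[8] i12  mulh  -- no-port MUL/MUL
[9] i13  mul  -- tail

ISSUED = 12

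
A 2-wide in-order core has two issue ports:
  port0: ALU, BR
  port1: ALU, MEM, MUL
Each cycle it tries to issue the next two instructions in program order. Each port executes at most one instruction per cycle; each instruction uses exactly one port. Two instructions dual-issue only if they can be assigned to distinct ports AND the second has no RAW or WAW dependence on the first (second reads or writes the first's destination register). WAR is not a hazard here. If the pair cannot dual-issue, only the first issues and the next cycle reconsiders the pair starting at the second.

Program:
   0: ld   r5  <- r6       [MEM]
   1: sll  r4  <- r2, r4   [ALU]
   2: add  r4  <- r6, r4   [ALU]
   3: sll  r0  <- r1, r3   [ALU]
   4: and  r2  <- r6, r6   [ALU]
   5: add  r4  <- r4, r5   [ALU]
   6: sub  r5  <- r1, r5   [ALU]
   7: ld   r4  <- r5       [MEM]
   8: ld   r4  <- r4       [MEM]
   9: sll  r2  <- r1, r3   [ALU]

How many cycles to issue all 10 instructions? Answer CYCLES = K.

  cy0 -> i0&i1 (ld.MEM+sll.ALU) dual
  cy1 -> i2&i3 (add.ALU+sll.ALU) dual
  cy2 -> i4&i5 (and.ALU+add.ALU) dual
  cy3 -> i6 (sub.ALU) RAW r5
  cy4 -> i7 (ld.MEM) no-port MEM/MEM
  cy5 -> i8&i9 (ld.MEM+sll.ALU) dual

CYCLES = 6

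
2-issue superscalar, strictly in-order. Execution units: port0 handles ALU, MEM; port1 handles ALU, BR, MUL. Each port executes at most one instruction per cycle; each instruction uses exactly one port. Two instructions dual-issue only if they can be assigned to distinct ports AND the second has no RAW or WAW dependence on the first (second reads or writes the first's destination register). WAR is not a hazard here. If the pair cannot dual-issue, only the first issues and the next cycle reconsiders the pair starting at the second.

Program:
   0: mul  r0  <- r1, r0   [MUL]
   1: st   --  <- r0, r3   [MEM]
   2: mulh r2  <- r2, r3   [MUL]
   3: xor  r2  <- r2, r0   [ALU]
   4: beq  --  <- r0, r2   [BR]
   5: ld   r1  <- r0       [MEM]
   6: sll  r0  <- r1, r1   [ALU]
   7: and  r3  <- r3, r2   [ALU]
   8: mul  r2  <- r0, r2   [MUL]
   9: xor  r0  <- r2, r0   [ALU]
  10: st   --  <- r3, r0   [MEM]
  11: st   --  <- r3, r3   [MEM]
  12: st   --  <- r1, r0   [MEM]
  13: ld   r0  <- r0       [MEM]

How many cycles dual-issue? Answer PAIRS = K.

PAIRS = 3

t=0 i0:mul ; RAW r0
t=1 i1,i2:st/mulh ; pair
t=2 i3:xor ; RAW r2
t=3 i4,i5:beq/ld ; pair
t=4 i6,i7:sll/and ; pair
t=5 i8:mul ; RAW r2
t=6 i9:xor ; RAW r0
t=7 i10:st ; no-port MEM/MEM
t=8 i11:st ; no-port MEM/MEM
t=9 i12:st ; no-port MEM/MEM
t=10 i13:ld ; tail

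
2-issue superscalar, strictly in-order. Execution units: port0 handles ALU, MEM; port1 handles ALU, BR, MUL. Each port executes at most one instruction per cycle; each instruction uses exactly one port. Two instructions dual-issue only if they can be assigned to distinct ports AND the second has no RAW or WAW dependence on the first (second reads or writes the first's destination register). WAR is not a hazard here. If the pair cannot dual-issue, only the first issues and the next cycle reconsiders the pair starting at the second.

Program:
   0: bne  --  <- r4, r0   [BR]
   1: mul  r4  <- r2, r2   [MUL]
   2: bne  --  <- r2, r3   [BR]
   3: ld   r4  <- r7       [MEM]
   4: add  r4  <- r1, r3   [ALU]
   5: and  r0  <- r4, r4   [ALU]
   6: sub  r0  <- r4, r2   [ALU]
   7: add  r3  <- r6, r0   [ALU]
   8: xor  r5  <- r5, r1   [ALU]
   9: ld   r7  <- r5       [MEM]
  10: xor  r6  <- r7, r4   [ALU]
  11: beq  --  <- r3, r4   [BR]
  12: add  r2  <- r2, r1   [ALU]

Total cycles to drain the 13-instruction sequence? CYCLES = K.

  cy0 -> i0 (bne.BR) no-port BR/MUL
  cy1 -> i1 (mul.MUL) no-port MUL/BR
  cy2 -> i2,i3 (bne.BR;ld.MEM) 2-wide
  cy3 -> i4 (add.ALU) RAW r4
  cy4 -> i5 (and.ALU) WAW r0
  cy5 -> i6 (sub.ALU) RAW r0
  cy6 -> i7,i8 (add.ALU;xor.ALU) 2-wide
  cy7 -> i9 (ld.MEM) RAW r7
  cy8 -> i10,i11 (xor.ALU;beq.BR) 2-wide
  cy9 -> i12 (add.ALU) tail

CYCLES = 10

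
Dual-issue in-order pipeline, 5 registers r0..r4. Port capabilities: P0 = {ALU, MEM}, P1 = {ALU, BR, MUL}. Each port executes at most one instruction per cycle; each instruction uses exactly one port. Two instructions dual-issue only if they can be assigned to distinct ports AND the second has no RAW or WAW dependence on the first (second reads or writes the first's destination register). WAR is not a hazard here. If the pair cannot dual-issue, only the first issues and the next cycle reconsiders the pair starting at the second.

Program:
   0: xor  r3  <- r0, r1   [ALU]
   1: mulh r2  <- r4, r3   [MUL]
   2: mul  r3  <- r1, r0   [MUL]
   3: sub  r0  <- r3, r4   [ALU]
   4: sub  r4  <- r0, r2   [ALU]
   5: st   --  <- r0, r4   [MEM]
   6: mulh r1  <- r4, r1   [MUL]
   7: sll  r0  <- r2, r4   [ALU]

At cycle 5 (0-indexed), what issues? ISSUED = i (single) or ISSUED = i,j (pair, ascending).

ISSUED = 5,6

t=0 i0:xor.ALU ; RAW r3
t=1 i1:mulh.MUL ; no-port MUL/MUL
t=2 i2:mul.MUL ; RAW r3
t=3 i3:sub.ALU ; RAW r0
t=4 i4:sub.ALU ; RAW r4
t=5 i5,i6:st.MEM/mulh.MUL ; dual
t=6 i7:sll.ALU ; tail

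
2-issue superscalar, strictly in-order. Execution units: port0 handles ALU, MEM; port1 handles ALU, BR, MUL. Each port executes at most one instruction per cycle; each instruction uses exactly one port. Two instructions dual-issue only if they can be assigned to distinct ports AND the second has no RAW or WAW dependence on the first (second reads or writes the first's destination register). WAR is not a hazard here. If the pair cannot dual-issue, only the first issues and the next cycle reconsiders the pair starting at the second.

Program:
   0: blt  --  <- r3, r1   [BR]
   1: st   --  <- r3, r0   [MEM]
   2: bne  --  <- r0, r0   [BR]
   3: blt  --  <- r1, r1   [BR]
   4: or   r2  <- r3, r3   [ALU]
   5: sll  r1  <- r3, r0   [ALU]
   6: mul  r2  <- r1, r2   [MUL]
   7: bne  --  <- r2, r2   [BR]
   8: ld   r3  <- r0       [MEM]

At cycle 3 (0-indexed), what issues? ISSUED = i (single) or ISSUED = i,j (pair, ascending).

  cy0 -> i0/i1 (blt st) 2-wide
  cy1 -> i2 (bne) no-port BR/BR
  cy2 -> i3/i4 (blt or) 2-wide
  cy3 -> i5 (sll) RAW r1
  cy4 -> i6 (mul) no-port MUL/BR
  cy5 -> i7/i8 (bne ld) 2-wide

ISSUED = 5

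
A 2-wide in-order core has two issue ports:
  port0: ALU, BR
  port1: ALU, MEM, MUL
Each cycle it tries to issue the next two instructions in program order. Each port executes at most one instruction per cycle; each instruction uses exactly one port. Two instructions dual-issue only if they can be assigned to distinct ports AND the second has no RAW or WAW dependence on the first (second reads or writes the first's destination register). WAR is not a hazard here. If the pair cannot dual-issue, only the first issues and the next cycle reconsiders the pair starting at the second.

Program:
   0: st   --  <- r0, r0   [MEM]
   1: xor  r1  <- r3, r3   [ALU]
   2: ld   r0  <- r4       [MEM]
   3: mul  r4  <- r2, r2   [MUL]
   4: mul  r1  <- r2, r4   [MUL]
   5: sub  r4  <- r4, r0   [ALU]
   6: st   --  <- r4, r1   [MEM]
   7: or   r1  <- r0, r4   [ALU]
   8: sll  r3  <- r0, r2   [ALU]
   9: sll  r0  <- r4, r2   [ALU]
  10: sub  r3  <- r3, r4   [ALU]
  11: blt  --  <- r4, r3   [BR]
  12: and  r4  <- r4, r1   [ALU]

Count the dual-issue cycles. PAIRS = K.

t=0 i0+i1:st xor ; 2-wide
t=1 i2:ld ; no-port MEM/MUL
t=2 i3:mul ; no-port MUL/MUL
t=3 i4+i5:mul sub ; 2-wide
t=4 i6+i7:st or ; 2-wide
t=5 i8+i9:sll sll ; 2-wide
t=6 i10:sub ; RAW r3
t=7 i11+i12:blt and ; 2-wide

PAIRS = 5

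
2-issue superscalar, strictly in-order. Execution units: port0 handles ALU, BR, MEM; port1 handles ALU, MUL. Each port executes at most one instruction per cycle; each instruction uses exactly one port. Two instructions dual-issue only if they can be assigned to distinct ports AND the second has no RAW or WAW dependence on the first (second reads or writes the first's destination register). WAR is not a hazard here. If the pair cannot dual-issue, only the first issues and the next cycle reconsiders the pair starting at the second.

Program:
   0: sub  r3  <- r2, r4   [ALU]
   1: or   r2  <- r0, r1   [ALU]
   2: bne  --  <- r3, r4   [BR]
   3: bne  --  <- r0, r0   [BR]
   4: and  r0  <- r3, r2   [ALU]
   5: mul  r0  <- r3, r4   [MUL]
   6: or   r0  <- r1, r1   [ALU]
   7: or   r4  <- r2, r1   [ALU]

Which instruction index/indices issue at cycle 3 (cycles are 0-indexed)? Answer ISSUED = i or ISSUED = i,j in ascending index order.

ISSUED = 5

c0: i0+i1 sub.ALU+or.ALU  dual
c1: i2 bne.BR  no-port BR/BR
c2: i3+i4 bne.BR+and.ALU  dual
c3: i5 mul.MUL  WAW r0
c4: i6+i7 or.ALU+or.ALU  dual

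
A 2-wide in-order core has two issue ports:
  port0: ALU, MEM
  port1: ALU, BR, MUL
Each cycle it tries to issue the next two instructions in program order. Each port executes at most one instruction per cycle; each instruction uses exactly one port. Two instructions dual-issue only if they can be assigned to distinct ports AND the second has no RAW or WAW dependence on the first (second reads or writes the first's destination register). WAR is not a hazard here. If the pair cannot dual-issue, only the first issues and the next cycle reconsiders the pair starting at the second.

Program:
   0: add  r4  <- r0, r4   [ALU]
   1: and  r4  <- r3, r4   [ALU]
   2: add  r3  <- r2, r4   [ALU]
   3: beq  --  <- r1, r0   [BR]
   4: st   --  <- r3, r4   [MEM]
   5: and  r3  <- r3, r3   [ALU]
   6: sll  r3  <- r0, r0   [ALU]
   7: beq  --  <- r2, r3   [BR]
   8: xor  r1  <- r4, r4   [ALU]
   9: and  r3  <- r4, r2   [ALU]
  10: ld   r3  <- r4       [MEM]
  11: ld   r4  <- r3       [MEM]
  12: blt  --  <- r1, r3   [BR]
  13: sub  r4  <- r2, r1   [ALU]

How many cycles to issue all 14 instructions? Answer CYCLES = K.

CYCLES = 10

c0: i0 add  RAW+WAW r4
c1: i1 and  RAW r4
c2: i2/i3 add;beq  pair
c3: i4/i5 st;and  pair
c4: i6 sll  RAW r3
c5: i7/i8 beq;xor  pair
c6: i9 and  WAW r3
c7: i10 ld  no-port MEM/MEM
c8: i11/i12 ld;blt  pair
c9: i13 sub  tail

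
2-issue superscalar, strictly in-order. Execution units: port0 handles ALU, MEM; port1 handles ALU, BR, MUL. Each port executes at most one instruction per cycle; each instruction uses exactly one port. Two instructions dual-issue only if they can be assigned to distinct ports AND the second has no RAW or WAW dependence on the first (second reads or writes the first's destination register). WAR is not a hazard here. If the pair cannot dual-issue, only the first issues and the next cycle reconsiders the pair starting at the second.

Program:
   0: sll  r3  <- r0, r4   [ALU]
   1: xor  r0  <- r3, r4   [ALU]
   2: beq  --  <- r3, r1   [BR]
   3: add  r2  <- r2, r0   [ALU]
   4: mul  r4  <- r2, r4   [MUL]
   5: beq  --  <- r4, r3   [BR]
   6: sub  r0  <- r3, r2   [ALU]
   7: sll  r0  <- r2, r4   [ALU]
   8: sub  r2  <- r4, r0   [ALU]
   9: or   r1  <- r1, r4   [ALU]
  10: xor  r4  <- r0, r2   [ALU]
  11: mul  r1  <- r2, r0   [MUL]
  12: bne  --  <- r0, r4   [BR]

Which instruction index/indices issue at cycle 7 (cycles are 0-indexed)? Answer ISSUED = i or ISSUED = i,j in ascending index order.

c0: i0 sll  RAW r3
c1: i1/i2 xor/beq  2-wide
c2: i3 add  RAW r2
c3: i4 mul  no-port MUL/BR
c4: i5/i6 beq/sub  2-wide
c5: i7 sll  RAW r0
c6: i8/i9 sub/or  2-wide
c7: i10/i11 xor/mul  2-wide
c8: i12 bne  tail

ISSUED = 10,11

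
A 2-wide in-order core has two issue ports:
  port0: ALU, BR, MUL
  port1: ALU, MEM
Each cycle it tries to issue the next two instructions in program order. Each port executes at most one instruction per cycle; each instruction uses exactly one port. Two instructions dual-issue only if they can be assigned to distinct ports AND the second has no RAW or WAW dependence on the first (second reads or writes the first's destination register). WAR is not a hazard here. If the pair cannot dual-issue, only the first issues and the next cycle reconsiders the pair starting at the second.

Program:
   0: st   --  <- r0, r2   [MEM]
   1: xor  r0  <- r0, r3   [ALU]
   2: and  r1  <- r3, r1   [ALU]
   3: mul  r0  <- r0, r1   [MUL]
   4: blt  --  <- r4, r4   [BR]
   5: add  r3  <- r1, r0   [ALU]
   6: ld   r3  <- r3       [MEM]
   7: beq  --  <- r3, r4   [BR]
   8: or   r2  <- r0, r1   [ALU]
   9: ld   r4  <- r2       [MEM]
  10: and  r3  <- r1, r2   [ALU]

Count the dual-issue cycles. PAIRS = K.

c0: i0+i1 st.MEM/xor.ALU  pair
c1: i2 and.ALU  RAW r1
c2: i3 mul.MUL  no-port MUL/BR
c3: i4+i5 blt.BR/add.ALU  pair
c4: i6 ld.MEM  RAW r3
c5: i7+i8 beq.BR/or.ALU  pair
c6: i9+i10 ld.MEM/and.ALU  pair

PAIRS = 4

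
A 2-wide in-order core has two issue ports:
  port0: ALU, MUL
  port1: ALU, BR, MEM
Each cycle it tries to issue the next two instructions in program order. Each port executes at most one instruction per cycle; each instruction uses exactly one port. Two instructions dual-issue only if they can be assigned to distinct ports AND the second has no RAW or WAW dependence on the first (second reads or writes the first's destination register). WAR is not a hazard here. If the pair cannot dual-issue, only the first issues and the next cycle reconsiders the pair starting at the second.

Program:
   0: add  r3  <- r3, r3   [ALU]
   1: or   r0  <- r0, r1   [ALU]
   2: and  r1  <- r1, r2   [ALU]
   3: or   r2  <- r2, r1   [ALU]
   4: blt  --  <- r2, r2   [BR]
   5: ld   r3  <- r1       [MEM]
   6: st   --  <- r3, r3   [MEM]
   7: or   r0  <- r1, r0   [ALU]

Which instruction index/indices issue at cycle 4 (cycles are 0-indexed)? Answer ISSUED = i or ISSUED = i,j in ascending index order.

ISSUED = 5

[0] i0/i1  add.ALU+or.ALU  -- pair
[1] i2  and.ALU  -- RAW r1
[2] i3  or.ALU  -- RAW r2
[3] i4  blt.BR  -- no-port BR/MEM
[4] i5  ld.MEM  -- no-port MEM/MEM
[5] i6/i7  st.MEM+or.ALU  -- pair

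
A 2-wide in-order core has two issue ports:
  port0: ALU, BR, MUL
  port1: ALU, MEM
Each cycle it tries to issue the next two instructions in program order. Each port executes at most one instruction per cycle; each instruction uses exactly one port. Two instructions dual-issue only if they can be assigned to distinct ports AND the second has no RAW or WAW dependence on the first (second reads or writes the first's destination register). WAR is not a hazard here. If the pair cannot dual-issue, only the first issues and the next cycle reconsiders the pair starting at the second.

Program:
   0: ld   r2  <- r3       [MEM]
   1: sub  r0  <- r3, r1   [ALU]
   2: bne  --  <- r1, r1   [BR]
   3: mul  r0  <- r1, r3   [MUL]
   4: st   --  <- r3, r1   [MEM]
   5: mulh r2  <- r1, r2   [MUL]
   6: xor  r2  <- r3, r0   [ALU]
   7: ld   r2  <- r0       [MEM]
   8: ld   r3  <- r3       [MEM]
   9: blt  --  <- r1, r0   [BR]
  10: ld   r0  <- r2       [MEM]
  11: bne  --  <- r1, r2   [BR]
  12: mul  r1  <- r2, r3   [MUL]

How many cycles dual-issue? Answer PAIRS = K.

PAIRS = 4

0. ld.MEM sub.ALU @i0+i1  | 2-wide
1. bne.BR @i2  | no-port BR/MUL
2. mul.MUL st.MEM @i3+i4  | 2-wide
3. mulh.MUL @i5  | WAW r2
4. xor.ALU @i6  | WAW r2
5. ld.MEM @i7  | no-port MEM/MEM
6. ld.MEM blt.BR @i8+i9  | 2-wide
7. ld.MEM bne.BR @i10+i11  | 2-wide
8. mul.MUL @i12  | tail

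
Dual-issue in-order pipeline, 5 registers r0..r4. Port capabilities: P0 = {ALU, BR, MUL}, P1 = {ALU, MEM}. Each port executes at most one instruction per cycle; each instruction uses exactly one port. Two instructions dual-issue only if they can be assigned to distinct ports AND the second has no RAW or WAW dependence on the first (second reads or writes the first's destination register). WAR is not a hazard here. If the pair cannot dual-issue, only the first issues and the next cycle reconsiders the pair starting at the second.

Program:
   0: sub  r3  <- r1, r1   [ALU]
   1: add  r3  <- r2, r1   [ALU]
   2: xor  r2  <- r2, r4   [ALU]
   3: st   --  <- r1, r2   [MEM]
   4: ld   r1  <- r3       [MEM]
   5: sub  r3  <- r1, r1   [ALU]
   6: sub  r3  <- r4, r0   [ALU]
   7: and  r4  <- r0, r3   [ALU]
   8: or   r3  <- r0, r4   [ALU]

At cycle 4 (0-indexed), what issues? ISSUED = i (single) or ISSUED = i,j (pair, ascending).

ISSUED = 5

#0 head=0: sub.ALU i0 WAW r3
#1 head=1: add.ALU/xor.ALU i1,i2 dual
#2 head=3: st.MEM i3 no-port MEM/MEM
#3 head=4: ld.MEM i4 RAW r1
#4 head=5: sub.ALU i5 WAW r3
#5 head=6: sub.ALU i6 RAW r3
#6 head=7: and.ALU i7 RAW r4
#7 head=8: or.ALU i8 tail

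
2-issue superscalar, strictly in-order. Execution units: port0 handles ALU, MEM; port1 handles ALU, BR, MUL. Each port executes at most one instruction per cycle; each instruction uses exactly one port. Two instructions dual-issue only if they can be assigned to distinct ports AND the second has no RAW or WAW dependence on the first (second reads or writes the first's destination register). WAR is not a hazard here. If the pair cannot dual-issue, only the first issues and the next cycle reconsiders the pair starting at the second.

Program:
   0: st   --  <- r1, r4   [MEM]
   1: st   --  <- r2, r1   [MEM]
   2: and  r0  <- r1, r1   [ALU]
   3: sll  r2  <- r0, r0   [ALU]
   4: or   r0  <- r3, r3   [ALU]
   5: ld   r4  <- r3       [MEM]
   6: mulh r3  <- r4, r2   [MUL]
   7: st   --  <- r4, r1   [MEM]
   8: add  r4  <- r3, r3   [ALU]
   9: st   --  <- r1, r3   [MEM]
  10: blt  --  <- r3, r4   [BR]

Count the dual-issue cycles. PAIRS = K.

PAIRS = 4

t=0 i0:st ; no-port MEM/MEM
t=1 i1+i2:st and ; 2-wide
t=2 i3+i4:sll or ; 2-wide
t=3 i5:ld ; RAW r4
t=4 i6+i7:mulh st ; 2-wide
t=5 i8+i9:add st ; 2-wide
t=6 i10:blt ; tail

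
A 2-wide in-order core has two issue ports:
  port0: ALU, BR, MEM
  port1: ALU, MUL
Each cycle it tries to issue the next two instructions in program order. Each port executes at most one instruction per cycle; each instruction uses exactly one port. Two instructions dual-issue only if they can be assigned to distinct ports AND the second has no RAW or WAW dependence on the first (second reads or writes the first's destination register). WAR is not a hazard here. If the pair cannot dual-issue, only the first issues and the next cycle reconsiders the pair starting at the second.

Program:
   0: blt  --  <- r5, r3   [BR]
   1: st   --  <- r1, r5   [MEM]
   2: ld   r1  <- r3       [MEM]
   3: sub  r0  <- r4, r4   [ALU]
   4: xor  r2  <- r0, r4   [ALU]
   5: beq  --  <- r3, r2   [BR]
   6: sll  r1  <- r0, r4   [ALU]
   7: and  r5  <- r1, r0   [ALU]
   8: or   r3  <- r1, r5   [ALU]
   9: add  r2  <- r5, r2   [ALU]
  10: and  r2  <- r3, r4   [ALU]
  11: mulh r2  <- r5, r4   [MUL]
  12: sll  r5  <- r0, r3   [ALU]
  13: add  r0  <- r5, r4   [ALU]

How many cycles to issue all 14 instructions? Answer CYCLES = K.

c0: i0 blt.BR  no-port BR/MEM
c1: i1 st.MEM  no-port MEM/MEM
c2: i2/i3 ld.MEM/sub.ALU  pair
c3: i4 xor.ALU  RAW r2
c4: i5/i6 beq.BR/sll.ALU  pair
c5: i7 and.ALU  RAW r5
c6: i8/i9 or.ALU/add.ALU  pair
c7: i10 and.ALU  WAW r2
c8: i11/i12 mulh.MUL/sll.ALU  pair
c9: i13 add.ALU  tail

CYCLES = 10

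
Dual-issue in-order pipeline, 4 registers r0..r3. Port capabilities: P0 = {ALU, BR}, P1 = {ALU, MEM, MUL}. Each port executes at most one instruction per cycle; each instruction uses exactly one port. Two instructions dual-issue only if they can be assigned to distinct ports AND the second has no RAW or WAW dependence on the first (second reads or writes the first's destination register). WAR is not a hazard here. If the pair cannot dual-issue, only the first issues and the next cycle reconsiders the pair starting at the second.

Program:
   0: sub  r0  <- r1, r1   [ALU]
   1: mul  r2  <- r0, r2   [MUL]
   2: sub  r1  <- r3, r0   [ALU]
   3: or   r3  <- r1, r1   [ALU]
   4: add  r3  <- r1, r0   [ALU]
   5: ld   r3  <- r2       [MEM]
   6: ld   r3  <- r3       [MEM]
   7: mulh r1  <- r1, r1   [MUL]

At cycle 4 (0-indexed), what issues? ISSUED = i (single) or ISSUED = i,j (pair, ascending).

t=0 i0:sub.ALU ; RAW r0
t=1 i1,i2:mul.MUL/sub.ALU ; dual
t=2 i3:or.ALU ; WAW r3
t=3 i4:add.ALU ; WAW r3
t=4 i5:ld.MEM ; no-port MEM/MEM
t=5 i6:ld.MEM ; no-port MEM/MUL
t=6 i7:mulh.MUL ; tail

ISSUED = 5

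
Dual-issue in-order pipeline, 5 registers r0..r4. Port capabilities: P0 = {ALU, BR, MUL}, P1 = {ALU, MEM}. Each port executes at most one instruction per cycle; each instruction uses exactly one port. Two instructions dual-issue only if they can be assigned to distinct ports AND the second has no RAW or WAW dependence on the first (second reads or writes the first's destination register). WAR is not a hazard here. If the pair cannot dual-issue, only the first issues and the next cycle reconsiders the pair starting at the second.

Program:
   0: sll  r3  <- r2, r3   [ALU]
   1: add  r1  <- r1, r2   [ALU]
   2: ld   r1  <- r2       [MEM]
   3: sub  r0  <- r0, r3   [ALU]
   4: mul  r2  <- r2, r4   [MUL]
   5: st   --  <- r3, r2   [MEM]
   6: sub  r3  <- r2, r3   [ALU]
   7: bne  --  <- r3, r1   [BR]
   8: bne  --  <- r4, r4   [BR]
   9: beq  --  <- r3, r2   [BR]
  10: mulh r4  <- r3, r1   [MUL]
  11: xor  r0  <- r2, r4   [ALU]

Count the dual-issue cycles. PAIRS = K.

c0: i0/i1 sll+add  pair
c1: i2/i3 ld+sub  pair
c2: i4 mul  RAW r2
c3: i5/i6 st+sub  pair
c4: i7 bne  no-port BR/BR
c5: i8 bne  no-port BR/BR
c6: i9 beq  no-port BR/MUL
c7: i10 mulh  RAW r4
c8: i11 xor  tail

PAIRS = 3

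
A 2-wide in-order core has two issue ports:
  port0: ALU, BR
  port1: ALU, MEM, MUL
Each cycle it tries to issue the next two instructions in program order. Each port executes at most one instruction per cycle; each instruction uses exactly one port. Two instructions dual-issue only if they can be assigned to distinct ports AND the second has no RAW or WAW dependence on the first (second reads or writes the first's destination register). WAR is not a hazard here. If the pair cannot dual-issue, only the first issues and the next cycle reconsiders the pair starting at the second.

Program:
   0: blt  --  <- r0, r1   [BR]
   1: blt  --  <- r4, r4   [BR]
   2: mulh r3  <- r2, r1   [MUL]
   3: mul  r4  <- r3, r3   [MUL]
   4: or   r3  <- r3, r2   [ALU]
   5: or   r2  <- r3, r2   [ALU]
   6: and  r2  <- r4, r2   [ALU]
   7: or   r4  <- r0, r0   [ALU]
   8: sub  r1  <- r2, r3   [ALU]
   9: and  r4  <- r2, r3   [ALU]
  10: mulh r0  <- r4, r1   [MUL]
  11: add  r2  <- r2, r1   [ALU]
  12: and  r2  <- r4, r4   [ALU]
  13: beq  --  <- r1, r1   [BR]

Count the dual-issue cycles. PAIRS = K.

PAIRS = 6

  cy0 -> i0 (blt) no-port BR/BR
  cy1 -> i1&i2 (blt;mulh) dual
  cy2 -> i3&i4 (mul;or) dual
  cy3 -> i5 (or) RAW+WAW r2
  cy4 -> i6&i7 (and;or) dual
  cy5 -> i8&i9 (sub;and) dual
  cy6 -> i10&i11 (mulh;add) dual
  cy7 -> i12&i13 (and;beq) dual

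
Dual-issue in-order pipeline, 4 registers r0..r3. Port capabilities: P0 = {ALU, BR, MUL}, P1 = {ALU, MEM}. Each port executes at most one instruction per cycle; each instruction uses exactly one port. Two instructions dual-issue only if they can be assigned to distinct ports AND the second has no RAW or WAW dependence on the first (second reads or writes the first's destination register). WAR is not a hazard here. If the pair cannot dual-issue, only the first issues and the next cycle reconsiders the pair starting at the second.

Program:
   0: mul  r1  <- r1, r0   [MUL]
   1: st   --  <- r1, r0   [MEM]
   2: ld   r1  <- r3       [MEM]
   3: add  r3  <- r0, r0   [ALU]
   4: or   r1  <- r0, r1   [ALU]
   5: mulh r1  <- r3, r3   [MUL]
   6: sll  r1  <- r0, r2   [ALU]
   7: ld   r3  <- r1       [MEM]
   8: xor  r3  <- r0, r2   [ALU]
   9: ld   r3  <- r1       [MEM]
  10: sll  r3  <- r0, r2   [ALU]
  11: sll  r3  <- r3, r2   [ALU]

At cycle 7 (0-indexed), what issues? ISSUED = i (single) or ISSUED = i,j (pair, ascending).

ISSUED = 8

t=0 i0:mul.MUL ; RAW r1
t=1 i1:st.MEM ; no-port MEM/MEM
t=2 i2&i3:ld.MEM;add.ALU ; dual
t=3 i4:or.ALU ; WAW r1
t=4 i5:mulh.MUL ; WAW r1
t=5 i6:sll.ALU ; RAW r1
t=6 i7:ld.MEM ; WAW r3
t=7 i8:xor.ALU ; WAW r3
t=8 i9:ld.MEM ; WAW r3
t=9 i10:sll.ALU ; RAW+WAW r3
t=10 i11:sll.ALU ; tail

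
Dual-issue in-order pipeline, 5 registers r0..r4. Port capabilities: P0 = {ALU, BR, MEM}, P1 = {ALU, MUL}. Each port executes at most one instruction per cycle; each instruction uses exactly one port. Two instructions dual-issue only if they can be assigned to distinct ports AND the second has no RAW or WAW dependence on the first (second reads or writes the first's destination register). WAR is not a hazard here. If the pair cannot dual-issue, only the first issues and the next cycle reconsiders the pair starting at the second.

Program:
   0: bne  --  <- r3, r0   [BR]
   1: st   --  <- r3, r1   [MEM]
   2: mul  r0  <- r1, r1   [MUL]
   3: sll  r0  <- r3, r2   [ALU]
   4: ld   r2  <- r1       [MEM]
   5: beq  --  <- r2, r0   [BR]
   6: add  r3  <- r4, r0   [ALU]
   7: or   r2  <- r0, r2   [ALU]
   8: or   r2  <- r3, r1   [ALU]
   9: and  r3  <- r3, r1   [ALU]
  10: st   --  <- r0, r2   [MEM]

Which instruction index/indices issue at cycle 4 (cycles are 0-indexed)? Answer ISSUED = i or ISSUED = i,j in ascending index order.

0. bne.BR @i0  | no-port BR/MEM
1. st.MEM/mul.MUL @i1&i2  | pair
2. sll.ALU/ld.MEM @i3&i4  | pair
3. beq.BR/add.ALU @i5&i6  | pair
4. or.ALU @i7  | WAW r2
5. or.ALU/and.ALU @i8&i9  | pair
6. st.MEM @i10  | tail

ISSUED = 7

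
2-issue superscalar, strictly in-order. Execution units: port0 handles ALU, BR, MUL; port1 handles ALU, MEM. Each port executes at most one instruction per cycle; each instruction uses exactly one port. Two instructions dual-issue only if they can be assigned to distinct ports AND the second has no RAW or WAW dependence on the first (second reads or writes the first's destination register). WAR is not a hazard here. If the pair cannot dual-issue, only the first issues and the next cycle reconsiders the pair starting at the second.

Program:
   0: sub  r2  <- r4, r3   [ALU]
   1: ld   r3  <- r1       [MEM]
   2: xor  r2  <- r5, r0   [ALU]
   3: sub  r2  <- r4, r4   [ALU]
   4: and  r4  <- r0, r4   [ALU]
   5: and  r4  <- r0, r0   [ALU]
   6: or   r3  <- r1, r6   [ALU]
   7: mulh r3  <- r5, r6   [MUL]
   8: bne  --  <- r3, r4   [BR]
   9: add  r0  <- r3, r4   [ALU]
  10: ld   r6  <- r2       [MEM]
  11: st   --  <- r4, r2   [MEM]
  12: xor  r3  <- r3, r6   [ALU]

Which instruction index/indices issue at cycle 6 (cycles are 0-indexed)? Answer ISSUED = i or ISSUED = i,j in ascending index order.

c0: i0+i1 sub.ALU/ld.MEM  dual
c1: i2 xor.ALU  WAW r2
c2: i3+i4 sub.ALU/and.ALU  dual
c3: i5+i6 and.ALU/or.ALU  dual
c4: i7 mulh.MUL  no-port MUL/BR
c5: i8+i9 bne.BR/add.ALU  dual
c6: i10 ld.MEM  no-port MEM/MEM
c7: i11+i12 st.MEM/xor.ALU  dual

ISSUED = 10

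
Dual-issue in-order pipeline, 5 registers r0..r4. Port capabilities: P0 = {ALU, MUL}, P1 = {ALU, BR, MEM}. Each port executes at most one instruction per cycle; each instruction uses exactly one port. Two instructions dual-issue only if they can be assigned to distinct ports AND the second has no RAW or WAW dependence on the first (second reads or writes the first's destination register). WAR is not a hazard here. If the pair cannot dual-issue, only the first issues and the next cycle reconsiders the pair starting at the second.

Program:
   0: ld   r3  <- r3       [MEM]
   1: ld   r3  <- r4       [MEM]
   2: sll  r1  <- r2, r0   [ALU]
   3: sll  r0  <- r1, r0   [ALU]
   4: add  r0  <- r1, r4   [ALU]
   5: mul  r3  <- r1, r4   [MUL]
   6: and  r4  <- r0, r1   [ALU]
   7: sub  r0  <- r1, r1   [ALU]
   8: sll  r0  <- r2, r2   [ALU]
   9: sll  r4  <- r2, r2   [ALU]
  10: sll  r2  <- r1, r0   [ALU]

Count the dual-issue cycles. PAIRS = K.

c0: i0 ld  no-port MEM/MEM
c1: i1,i2 ld+sll  pair
c2: i3 sll  WAW r0
c3: i4,i5 add+mul  pair
c4: i6,i7 and+sub  pair
c5: i8,i9 sll+sll  pair
c6: i10 sll  tail

PAIRS = 4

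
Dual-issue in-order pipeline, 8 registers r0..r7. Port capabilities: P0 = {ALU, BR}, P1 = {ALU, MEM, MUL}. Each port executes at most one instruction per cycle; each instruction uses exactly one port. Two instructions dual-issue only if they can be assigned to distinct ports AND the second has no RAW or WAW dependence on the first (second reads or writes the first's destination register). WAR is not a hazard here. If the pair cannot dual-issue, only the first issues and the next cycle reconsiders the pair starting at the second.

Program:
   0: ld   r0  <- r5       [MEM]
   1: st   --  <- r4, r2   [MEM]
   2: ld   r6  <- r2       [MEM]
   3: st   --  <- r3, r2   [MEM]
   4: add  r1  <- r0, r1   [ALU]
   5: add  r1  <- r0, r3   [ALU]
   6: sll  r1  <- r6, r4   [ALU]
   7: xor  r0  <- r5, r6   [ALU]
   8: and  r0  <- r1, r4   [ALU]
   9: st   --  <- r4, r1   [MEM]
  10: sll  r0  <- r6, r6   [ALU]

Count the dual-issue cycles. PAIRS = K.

t=0 i0:ld ; no-port MEM/MEM
t=1 i1:st ; no-port MEM/MEM
t=2 i2:ld ; no-port MEM/MEM
t=3 i3,i4:st add ; dual
t=4 i5:add ; WAW r1
t=5 i6,i7:sll xor ; dual
t=6 i8,i9:and st ; dual
t=7 i10:sll ; tail

PAIRS = 3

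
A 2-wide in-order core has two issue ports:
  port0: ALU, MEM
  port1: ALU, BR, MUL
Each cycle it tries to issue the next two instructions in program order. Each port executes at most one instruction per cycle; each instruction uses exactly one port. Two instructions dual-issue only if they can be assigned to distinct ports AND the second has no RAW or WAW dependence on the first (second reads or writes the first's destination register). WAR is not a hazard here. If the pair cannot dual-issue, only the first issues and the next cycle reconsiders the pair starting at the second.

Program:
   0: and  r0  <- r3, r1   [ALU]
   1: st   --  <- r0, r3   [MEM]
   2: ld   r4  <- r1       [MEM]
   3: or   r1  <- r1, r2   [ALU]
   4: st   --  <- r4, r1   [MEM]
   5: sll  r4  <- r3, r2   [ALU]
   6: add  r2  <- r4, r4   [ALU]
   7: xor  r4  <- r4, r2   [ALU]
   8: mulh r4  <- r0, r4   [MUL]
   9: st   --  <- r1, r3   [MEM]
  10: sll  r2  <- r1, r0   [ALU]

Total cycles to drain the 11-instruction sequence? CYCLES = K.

CYCLES = 8

t=0 i0:and.ALU ; RAW r0
t=1 i1:st.MEM ; no-port MEM/MEM
t=2 i2&i3:ld.MEM/or.ALU ; pair
t=3 i4&i5:st.MEM/sll.ALU ; pair
t=4 i6:add.ALU ; RAW r2
t=5 i7:xor.ALU ; RAW+WAW r4
t=6 i8&i9:mulh.MUL/st.MEM ; pair
t=7 i10:sll.ALU ; tail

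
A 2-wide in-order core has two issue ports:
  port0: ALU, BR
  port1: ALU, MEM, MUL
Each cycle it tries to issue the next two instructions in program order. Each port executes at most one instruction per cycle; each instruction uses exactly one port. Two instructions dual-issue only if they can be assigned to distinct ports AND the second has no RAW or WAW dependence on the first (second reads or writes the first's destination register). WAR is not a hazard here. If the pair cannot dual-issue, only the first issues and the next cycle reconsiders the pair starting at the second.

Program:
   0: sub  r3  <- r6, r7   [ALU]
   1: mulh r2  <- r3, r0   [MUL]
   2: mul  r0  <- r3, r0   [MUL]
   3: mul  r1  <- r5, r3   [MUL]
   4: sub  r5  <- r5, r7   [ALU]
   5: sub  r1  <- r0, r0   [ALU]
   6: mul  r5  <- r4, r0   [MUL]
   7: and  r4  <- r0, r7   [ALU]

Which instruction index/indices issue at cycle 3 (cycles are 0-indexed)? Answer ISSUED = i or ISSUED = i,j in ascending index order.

[0] i0  sub  -- RAW r3
[1] i1  mulh  -- no-port MUL/MUL
[2] i2  mul  -- no-port MUL/MUL
[3] i3+i4  mul;sub  -- pair
[4] i5+i6  sub;mul  -- pair
[5] i7  and  -- tail

ISSUED = 3,4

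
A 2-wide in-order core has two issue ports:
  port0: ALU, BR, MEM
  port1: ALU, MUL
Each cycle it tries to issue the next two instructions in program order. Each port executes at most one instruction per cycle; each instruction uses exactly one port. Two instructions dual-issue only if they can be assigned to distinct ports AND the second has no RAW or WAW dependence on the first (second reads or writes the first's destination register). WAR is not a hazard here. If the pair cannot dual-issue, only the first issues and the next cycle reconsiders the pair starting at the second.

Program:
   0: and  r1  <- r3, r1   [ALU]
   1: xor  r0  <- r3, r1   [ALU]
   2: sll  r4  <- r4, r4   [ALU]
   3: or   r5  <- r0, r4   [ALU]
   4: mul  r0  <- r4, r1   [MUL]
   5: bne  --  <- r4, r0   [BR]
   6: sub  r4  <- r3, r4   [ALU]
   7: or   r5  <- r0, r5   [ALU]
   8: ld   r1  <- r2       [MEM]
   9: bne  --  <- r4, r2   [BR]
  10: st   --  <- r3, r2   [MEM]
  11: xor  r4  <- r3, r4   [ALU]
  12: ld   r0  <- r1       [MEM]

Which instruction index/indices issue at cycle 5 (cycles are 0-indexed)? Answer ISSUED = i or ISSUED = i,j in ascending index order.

ISSUED = 9

  cy0 -> i0 (and.ALU) RAW r1
  cy1 -> i1+i2 (xor.ALU sll.ALU) dual
  cy2 -> i3+i4 (or.ALU mul.MUL) dual
  cy3 -> i5+i6 (bne.BR sub.ALU) dual
  cy4 -> i7+i8 (or.ALU ld.MEM) dual
  cy5 -> i9 (bne.BR) no-port BR/MEM
  cy6 -> i10+i11 (st.MEM xor.ALU) dual
  cy7 -> i12 (ld.MEM) tail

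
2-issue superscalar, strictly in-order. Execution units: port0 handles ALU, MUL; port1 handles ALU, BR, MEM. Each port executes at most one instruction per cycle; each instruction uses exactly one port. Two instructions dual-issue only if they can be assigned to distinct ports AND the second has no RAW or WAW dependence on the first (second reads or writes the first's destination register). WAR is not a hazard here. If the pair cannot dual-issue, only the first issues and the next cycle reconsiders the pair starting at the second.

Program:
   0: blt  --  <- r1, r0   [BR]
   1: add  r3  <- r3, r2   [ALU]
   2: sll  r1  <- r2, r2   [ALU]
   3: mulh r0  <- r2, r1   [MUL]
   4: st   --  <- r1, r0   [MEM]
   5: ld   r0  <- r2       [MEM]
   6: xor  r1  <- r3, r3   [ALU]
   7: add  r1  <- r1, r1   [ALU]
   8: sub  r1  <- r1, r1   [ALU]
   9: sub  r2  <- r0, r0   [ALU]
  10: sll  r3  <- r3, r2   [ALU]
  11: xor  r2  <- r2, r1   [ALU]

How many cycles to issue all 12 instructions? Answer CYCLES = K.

CYCLES = 8

  cy0 -> i0/i1 (blt;add) dual
  cy1 -> i2 (sll) RAW r1
  cy2 -> i3 (mulh) RAW r0
  cy3 -> i4 (st) no-port MEM/MEM
  cy4 -> i5/i6 (ld;xor) dual
  cy5 -> i7 (add) RAW+WAW r1
  cy6 -> i8/i9 (sub;sub) dual
  cy7 -> i10/i11 (sll;xor) dual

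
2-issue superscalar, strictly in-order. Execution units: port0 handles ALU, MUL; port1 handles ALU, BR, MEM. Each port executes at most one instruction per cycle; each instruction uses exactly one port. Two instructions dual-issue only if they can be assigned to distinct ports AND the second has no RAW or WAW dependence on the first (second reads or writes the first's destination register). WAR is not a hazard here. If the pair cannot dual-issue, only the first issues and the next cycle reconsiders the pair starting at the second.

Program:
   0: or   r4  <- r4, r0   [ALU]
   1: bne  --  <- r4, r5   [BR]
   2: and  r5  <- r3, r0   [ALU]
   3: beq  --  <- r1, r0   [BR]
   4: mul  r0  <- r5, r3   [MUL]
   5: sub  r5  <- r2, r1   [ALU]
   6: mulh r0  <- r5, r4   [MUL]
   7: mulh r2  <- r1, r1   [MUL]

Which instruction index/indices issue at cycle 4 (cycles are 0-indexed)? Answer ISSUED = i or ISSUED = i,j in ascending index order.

c0: i0 or.ALU  RAW r4
c1: i1&i2 bne.BR and.ALU  dual
c2: i3&i4 beq.BR mul.MUL  dual
c3: i5 sub.ALU  RAW r5
c4: i6 mulh.MUL  no-port MUL/MUL
c5: i7 mulh.MUL  tail

ISSUED = 6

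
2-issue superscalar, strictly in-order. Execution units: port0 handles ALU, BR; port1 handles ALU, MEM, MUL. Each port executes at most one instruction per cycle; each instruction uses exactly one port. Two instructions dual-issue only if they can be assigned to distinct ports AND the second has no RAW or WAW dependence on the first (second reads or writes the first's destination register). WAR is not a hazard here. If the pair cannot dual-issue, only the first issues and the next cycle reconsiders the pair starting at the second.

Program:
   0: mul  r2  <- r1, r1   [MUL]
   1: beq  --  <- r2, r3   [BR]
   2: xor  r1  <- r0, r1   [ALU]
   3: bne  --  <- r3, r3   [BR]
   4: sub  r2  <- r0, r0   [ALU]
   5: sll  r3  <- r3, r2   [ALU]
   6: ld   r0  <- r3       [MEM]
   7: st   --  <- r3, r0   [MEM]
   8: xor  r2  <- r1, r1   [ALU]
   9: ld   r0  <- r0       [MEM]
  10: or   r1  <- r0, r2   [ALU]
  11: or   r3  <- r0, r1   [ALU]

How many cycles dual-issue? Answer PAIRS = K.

#0 head=0: mul.MUL i0 RAW r2
#1 head=1: beq.BR/xor.ALU i1+i2 2-wide
#2 head=3: bne.BR/sub.ALU i3+i4 2-wide
#3 head=5: sll.ALU i5 RAW r3
#4 head=6: ld.MEM i6 no-port MEM/MEM
#5 head=7: st.MEM/xor.ALU i7+i8 2-wide
#6 head=9: ld.MEM i9 RAW r0
#7 head=10: or.ALU i10 RAW r1
#8 head=11: or.ALU i11 tail

PAIRS = 3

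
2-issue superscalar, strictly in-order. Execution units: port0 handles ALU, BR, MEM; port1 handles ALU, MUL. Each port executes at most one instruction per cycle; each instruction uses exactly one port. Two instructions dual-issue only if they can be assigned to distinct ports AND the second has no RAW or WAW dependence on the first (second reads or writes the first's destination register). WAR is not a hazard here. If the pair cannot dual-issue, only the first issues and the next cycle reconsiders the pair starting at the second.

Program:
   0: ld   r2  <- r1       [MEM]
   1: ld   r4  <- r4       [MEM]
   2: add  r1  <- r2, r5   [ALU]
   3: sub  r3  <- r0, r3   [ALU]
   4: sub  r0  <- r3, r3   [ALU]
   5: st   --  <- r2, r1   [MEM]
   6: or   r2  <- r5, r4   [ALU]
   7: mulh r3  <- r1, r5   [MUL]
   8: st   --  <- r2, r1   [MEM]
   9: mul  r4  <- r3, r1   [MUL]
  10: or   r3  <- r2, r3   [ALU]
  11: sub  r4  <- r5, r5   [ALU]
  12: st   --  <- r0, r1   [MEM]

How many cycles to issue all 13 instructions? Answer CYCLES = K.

CYCLES = 8

[0] i0  ld  -- no-port MEM/MEM
[1] i1+i2  ld add  -- dual
[2] i3  sub  -- RAW r3
[3] i4+i5  sub st  -- dual
[4] i6+i7  or mulh  -- dual
[5] i8+i9  st mul  -- dual
[6] i10+i11  or sub  -- dual
[7] i12  st  -- tail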